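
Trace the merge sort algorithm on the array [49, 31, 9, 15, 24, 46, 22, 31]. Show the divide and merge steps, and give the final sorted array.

Merge sort trace:

Split: [49, 31, 9, 15, 24, 46, 22, 31] -> [49, 31, 9, 15] and [24, 46, 22, 31]
  Split: [49, 31, 9, 15] -> [49, 31] and [9, 15]
    Split: [49, 31] -> [49] and [31]
    Merge: [49] + [31] -> [31, 49]
    Split: [9, 15] -> [9] and [15]
    Merge: [9] + [15] -> [9, 15]
  Merge: [31, 49] + [9, 15] -> [9, 15, 31, 49]
  Split: [24, 46, 22, 31] -> [24, 46] and [22, 31]
    Split: [24, 46] -> [24] and [46]
    Merge: [24] + [46] -> [24, 46]
    Split: [22, 31] -> [22] and [31]
    Merge: [22] + [31] -> [22, 31]
  Merge: [24, 46] + [22, 31] -> [22, 24, 31, 46]
Merge: [9, 15, 31, 49] + [22, 24, 31, 46] -> [9, 15, 22, 24, 31, 31, 46, 49]

Final sorted array: [9, 15, 22, 24, 31, 31, 46, 49]

The merge sort proceeds by recursively splitting the array and merging sorted halves.
After all merges, the sorted array is [9, 15, 22, 24, 31, 31, 46, 49].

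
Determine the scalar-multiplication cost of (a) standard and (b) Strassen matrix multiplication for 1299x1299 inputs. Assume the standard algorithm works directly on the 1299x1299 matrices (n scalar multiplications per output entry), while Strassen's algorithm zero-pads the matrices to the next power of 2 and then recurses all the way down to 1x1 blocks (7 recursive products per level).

Matrix multiplication for 1299x1299 matrices:

Strassen's algorithm requires power-of-2 dimensions. Pad 1299x1299 to 2048x2048 (next power of 2).

Standard algorithm: 1299^3 = 2191933899 multiplications
Strassen's algorithm: 7^(log2(2048)) = 7^11 = 1977326743 multiplications
Savings: 2191933899 - 1977326743 = 214607156 multiplications

Standard: 2191933899 multiplications (1299^3). Strassen: 1977326743 multiplications (7^11, after padding to 2048x2048). Strassen reduces 8 recursive multiplications to 7 at each level.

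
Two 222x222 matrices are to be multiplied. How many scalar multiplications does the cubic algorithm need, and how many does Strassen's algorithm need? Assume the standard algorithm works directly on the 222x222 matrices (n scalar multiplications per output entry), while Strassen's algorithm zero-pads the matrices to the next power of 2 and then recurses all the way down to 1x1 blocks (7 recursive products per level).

Matrix multiplication for 222x222 matrices:

Strassen's algorithm requires power-of-2 dimensions. Pad 222x222 to 256x256 (next power of 2).

Standard algorithm: 222^3 = 10941048 multiplications
Strassen's algorithm: 7^(log2(256)) = 7^8 = 5764801 multiplications
Savings: 10941048 - 5764801 = 5176247 multiplications

Standard: 10941048 multiplications (222^3). Strassen: 5764801 multiplications (7^8, after padding to 256x256). Strassen reduces 8 recursive multiplications to 7 at each level.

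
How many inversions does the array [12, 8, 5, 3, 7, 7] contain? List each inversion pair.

Finding inversions in [12, 8, 5, 3, 7, 7]:

(0, 1): arr[0]=12 > arr[1]=8
(0, 2): arr[0]=12 > arr[2]=5
(0, 3): arr[0]=12 > arr[3]=3
(0, 4): arr[0]=12 > arr[4]=7
(0, 5): arr[0]=12 > arr[5]=7
(1, 2): arr[1]=8 > arr[2]=5
(1, 3): arr[1]=8 > arr[3]=3
(1, 4): arr[1]=8 > arr[4]=7
(1, 5): arr[1]=8 > arr[5]=7
(2, 3): arr[2]=5 > arr[3]=3

Total inversions: 10

The array has 10 inversion(s): (0,1), (0,2), (0,3), (0,4), (0,5), (1,2), (1,3), (1,4), (1,5), (2,3). Each pair (i,j) satisfies i < j and arr[i] > arr[j].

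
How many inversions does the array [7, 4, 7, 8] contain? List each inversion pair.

Finding inversions in [7, 4, 7, 8]:

(0, 1): arr[0]=7 > arr[1]=4

Total inversions: 1

The array has 1 inversion(s): (0,1). Each pair (i,j) satisfies i < j and arr[i] > arr[j].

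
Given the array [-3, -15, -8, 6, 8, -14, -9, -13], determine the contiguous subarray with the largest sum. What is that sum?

Using Kadane's algorithm on [-3, -15, -8, 6, 8, -14, -9, -13]:

Scanning through the array:
Position 1 (value -15): max_ending_here = -15, max_so_far = -3
Position 2 (value -8): max_ending_here = -8, max_so_far = -3
Position 3 (value 6): max_ending_here = 6, max_so_far = 6
Position 4 (value 8): max_ending_here = 14, max_so_far = 14
Position 5 (value -14): max_ending_here = 0, max_so_far = 14
Position 6 (value -9): max_ending_here = -9, max_so_far = 14
Position 7 (value -13): max_ending_here = -13, max_so_far = 14

Maximum subarray: [6, 8]
Maximum sum: 14

The maximum subarray is [6, 8] with sum 14. This subarray runs from index 3 to index 4.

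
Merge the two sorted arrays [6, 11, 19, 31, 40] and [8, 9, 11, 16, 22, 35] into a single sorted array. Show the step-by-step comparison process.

Merging process:

Compare 6 vs 8: take 6 from left. Merged: [6]
Compare 11 vs 8: take 8 from right. Merged: [6, 8]
Compare 11 vs 9: take 9 from right. Merged: [6, 8, 9]
Compare 11 vs 11: take 11 from left. Merged: [6, 8, 9, 11]
Compare 19 vs 11: take 11 from right. Merged: [6, 8, 9, 11, 11]
Compare 19 vs 16: take 16 from right. Merged: [6, 8, 9, 11, 11, 16]
Compare 19 vs 22: take 19 from left. Merged: [6, 8, 9, 11, 11, 16, 19]
Compare 31 vs 22: take 22 from right. Merged: [6, 8, 9, 11, 11, 16, 19, 22]
Compare 31 vs 35: take 31 from left. Merged: [6, 8, 9, 11, 11, 16, 19, 22, 31]
Compare 40 vs 35: take 35 from right. Merged: [6, 8, 9, 11, 11, 16, 19, 22, 31, 35]
Append remaining from left: [40]. Merged: [6, 8, 9, 11, 11, 16, 19, 22, 31, 35, 40]

Final merged array: [6, 8, 9, 11, 11, 16, 19, 22, 31, 35, 40]
Total comparisons: 10

The merged array is [6, 8, 9, 11, 11, 16, 19, 22, 31, 35, 40], requiring 10 comparisons. The merge step runs in O(n) time where n is the total number of elements.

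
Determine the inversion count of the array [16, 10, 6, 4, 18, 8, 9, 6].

Finding inversions in [16, 10, 6, 4, 18, 8, 9, 6]:

(0, 1): arr[0]=16 > arr[1]=10
(0, 2): arr[0]=16 > arr[2]=6
(0, 3): arr[0]=16 > arr[3]=4
(0, 5): arr[0]=16 > arr[5]=8
(0, 6): arr[0]=16 > arr[6]=9
(0, 7): arr[0]=16 > arr[7]=6
(1, 2): arr[1]=10 > arr[2]=6
(1, 3): arr[1]=10 > arr[3]=4
(1, 5): arr[1]=10 > arr[5]=8
(1, 6): arr[1]=10 > arr[6]=9
(1, 7): arr[1]=10 > arr[7]=6
(2, 3): arr[2]=6 > arr[3]=4
(4, 5): arr[4]=18 > arr[5]=8
(4, 6): arr[4]=18 > arr[6]=9
(4, 7): arr[4]=18 > arr[7]=6
(5, 7): arr[5]=8 > arr[7]=6
(6, 7): arr[6]=9 > arr[7]=6

Total inversions: 17

The array has 17 inversion(s): (0,1), (0,2), (0,3), (0,5), (0,6), (0,7), (1,2), (1,3), (1,5), (1,6), (1,7), (2,3), (4,5), (4,6), (4,7), (5,7), (6,7). Each pair (i,j) satisfies i < j and arr[i] > arr[j].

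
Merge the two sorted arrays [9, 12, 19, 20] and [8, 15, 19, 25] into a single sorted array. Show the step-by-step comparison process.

Merging process:

Compare 9 vs 8: take 8 from right. Merged: [8]
Compare 9 vs 15: take 9 from left. Merged: [8, 9]
Compare 12 vs 15: take 12 from left. Merged: [8, 9, 12]
Compare 19 vs 15: take 15 from right. Merged: [8, 9, 12, 15]
Compare 19 vs 19: take 19 from left. Merged: [8, 9, 12, 15, 19]
Compare 20 vs 19: take 19 from right. Merged: [8, 9, 12, 15, 19, 19]
Compare 20 vs 25: take 20 from left. Merged: [8, 9, 12, 15, 19, 19, 20]
Append remaining from right: [25]. Merged: [8, 9, 12, 15, 19, 19, 20, 25]

Final merged array: [8, 9, 12, 15, 19, 19, 20, 25]
Total comparisons: 7

The merged array is [8, 9, 12, 15, 19, 19, 20, 25], requiring 7 comparisons. The merge step runs in O(n) time where n is the total number of elements.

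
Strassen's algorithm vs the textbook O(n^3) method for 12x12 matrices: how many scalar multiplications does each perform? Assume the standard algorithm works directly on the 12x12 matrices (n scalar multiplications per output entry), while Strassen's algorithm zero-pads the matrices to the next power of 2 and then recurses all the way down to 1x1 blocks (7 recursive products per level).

Matrix multiplication for 12x12 matrices:

Strassen's algorithm requires power-of-2 dimensions. Pad 12x12 to 16x16 (next power of 2).

Standard algorithm: 12^3 = 1728 multiplications
Strassen's algorithm: 7^(log2(16)) = 7^4 = 2401 multiplications
Difference: 1728 - 2401 = -673 (Strassen uses MORE here due to padding overhead — for small or just-over-power-of-2 n, padding can outweigh the per-level savings)

Standard: 1728 multiplications (12^3). Strassen: 2401 multiplications (7^4, after padding to 16x16). Strassen reduces 8 recursive multiplications to 7 at each level.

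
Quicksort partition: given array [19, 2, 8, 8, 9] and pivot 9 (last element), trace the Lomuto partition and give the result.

Lomuto partition with pivot = 9:

Initial array: [19, 2, 8, 8, 9]

arr[0]=19 > 9: no swap
arr[1]=2 <= 9: swap with position 0, array becomes [2, 19, 8, 8, 9]
arr[2]=8 <= 9: swap with position 1, array becomes [2, 8, 19, 8, 9]
arr[3]=8 <= 9: swap with position 2, array becomes [2, 8, 8, 19, 9]

Place pivot at position 3: [2, 8, 8, 9, 19]
Pivot position: 3

After partitioning with pivot 9, the array becomes [2, 8, 8, 9, 19]. The pivot is placed at index 3. All elements to the left of the pivot are <= 9, and all elements to the right are > 9.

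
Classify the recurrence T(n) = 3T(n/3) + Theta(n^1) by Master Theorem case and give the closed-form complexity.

Master Theorem for T(n) = 3T(n/3) + O(n^1):

a = 3, b = 3, c = 1
log_b(a) = log_3(3) = 1.0000

Case 2: c = 1 = log_3(3) = 1.0000
T(n) = O(n^1 log n) = O(n log n)

For T(n) = 3T(n/3) + O(n^1): log_3(3) = 1.0000. This is Case 2 of the Master Theorem (c = log_b(a), equal work at all levels), giving O(n log n).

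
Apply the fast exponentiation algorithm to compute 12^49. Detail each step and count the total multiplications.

Computing 12^49 by squaring (build up from 12^1; each line after the first costs one multiplication):

12^1 = 12
12^2 = (12^1)^2 = 12^2 = 144
12^3 = 12 * 12^2 = 12 * 144 = 1728
12^6 = (12^3)^2 = 1728^2 = 2985984
12^12 = (12^6)^2 = 2985984^2 = 8916100448256
12^24 = (12^12)^2 = 8916100448256^2 = 79496847203390844133441536
12^48 = (12^24)^2 = 79496847203390844133441536^2 = 6319748715279270675921934218987893281199411530039296
12^49 = 12 * 12^48 = 12 * 6319748715279270675921934218987893281199411530039296 = 75836984583351248111063210627854719374392938360471552

Result: 75836984583351248111063210627854719374392938360471552
Multiplications needed: 7 (7 lines after 12^1)

12^49 = 75836984583351248111063210627854719374392938360471552. Using exponentiation by squaring, this requires 7 multiplications. The key idea: if the exponent is even, square the half-power; if odd, multiply by the base once.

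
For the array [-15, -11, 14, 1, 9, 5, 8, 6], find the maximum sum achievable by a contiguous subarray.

Using Kadane's algorithm on [-15, -11, 14, 1, 9, 5, 8, 6]:

Scanning through the array:
Position 1 (value -11): max_ending_here = -11, max_so_far = -11
Position 2 (value 14): max_ending_here = 14, max_so_far = 14
Position 3 (value 1): max_ending_here = 15, max_so_far = 15
Position 4 (value 9): max_ending_here = 24, max_so_far = 24
Position 5 (value 5): max_ending_here = 29, max_so_far = 29
Position 6 (value 8): max_ending_here = 37, max_so_far = 37
Position 7 (value 6): max_ending_here = 43, max_so_far = 43

Maximum subarray: [14, 1, 9, 5, 8, 6]
Maximum sum: 43

The maximum subarray is [14, 1, 9, 5, 8, 6] with sum 43. This subarray runs from index 2 to index 7.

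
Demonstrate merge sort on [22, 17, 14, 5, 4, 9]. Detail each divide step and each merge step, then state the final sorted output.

Merge sort trace:

Split: [22, 17, 14, 5, 4, 9] -> [22, 17, 14] and [5, 4, 9]
  Split: [22, 17, 14] -> [22] and [17, 14]
    Split: [17, 14] -> [17] and [14]
    Merge: [17] + [14] -> [14, 17]
  Merge: [22] + [14, 17] -> [14, 17, 22]
  Split: [5, 4, 9] -> [5] and [4, 9]
    Split: [4, 9] -> [4] and [9]
    Merge: [4] + [9] -> [4, 9]
  Merge: [5] + [4, 9] -> [4, 5, 9]
Merge: [14, 17, 22] + [4, 5, 9] -> [4, 5, 9, 14, 17, 22]

Final sorted array: [4, 5, 9, 14, 17, 22]

The merge sort proceeds by recursively splitting the array and merging sorted halves.
After all merges, the sorted array is [4, 5, 9, 14, 17, 22].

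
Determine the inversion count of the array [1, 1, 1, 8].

Finding inversions in [1, 1, 1, 8]:


Total inversions: 0

The array has 0 inversions. It is already sorted.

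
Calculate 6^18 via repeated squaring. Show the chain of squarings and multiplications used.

Computing 6^18 by squaring (build up from 6^1; each line after the first costs one multiplication):

6^1 = 6
6^2 = (6^1)^2 = 6^2 = 36
6^4 = (6^2)^2 = 36^2 = 1296
6^8 = (6^4)^2 = 1296^2 = 1679616
6^9 = 6 * 6^8 = 6 * 1679616 = 10077696
6^18 = (6^9)^2 = 10077696^2 = 101559956668416

Result: 101559956668416
Multiplications needed: 5 (5 lines after 6^1)

6^18 = 101559956668416. Using exponentiation by squaring, this requires 5 multiplications. The key idea: if the exponent is even, square the half-power; if odd, multiply by the base once.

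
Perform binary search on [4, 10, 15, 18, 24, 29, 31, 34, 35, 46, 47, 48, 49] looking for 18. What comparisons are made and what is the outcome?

Binary search for 18 in [4, 10, 15, 18, 24, 29, 31, 34, 35, 46, 47, 48, 49]:

lo=0, hi=12, mid=6, arr[mid]=31 -> 31 > 18, search left half
lo=0, hi=5, mid=2, arr[mid]=15 -> 15 < 18, search right half
lo=3, hi=5, mid=4, arr[mid]=24 -> 24 > 18, search left half
lo=3, hi=3, mid=3, arr[mid]=18 -> Found target at index 3!

Binary search finds 18 at index 3 after 4 comparisons. The search repeatedly halves the search space by comparing with the middle element.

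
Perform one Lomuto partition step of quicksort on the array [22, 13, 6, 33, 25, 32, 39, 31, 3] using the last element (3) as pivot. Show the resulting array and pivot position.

Lomuto partition with pivot = 3:

Initial array: [22, 13, 6, 33, 25, 32, 39, 31, 3]

arr[0]=22 > 3: no swap
arr[1]=13 > 3: no swap
arr[2]=6 > 3: no swap
arr[3]=33 > 3: no swap
arr[4]=25 > 3: no swap
arr[5]=32 > 3: no swap
arr[6]=39 > 3: no swap
arr[7]=31 > 3: no swap

Place pivot at position 0: [3, 13, 6, 33, 25, 32, 39, 31, 22]
Pivot position: 0

After partitioning with pivot 3, the array becomes [3, 13, 6, 33, 25, 32, 39, 31, 22]. The pivot is placed at index 0. All elements to the left of the pivot are <= 3, and all elements to the right are > 3.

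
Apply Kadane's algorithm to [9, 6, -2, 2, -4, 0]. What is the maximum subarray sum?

Using Kadane's algorithm on [9, 6, -2, 2, -4, 0]:

Scanning through the array:
Position 1 (value 6): max_ending_here = 15, max_so_far = 15
Position 2 (value -2): max_ending_here = 13, max_so_far = 15
Position 3 (value 2): max_ending_here = 15, max_so_far = 15
Position 4 (value -4): max_ending_here = 11, max_so_far = 15
Position 5 (value 0): max_ending_here = 11, max_so_far = 15

Maximum subarray: [9, 6]
Maximum sum: 15

The maximum subarray is [9, 6] with sum 15. This subarray runs from index 0 to index 1.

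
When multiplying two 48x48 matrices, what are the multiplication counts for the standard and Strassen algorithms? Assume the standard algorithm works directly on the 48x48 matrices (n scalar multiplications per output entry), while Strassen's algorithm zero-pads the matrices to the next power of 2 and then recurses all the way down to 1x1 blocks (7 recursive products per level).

Matrix multiplication for 48x48 matrices:

Strassen's algorithm requires power-of-2 dimensions. Pad 48x48 to 64x64 (next power of 2).

Standard algorithm: 48^3 = 110592 multiplications
Strassen's algorithm: 7^(log2(64)) = 7^6 = 117649 multiplications
Difference: 110592 - 117649 = -7057 (Strassen uses MORE here due to padding overhead — for small or just-over-power-of-2 n, padding can outweigh the per-level savings)

Standard: 110592 multiplications (48^3). Strassen: 117649 multiplications (7^6, after padding to 64x64). Strassen reduces 8 recursive multiplications to 7 at each level.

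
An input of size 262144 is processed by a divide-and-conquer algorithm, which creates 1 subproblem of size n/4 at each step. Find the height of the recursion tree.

For divide and conquer with division factor 4:

Problem sizes at each level:
Level 0: 262144
Level 1: 65536
Level 2: 16384
Level 3: 4096
Level 4: 1024
Level 5: 256
Level 6: 64
Level 7: 16
Level 8: 4
Level 9: 1

The root is level 0 and the size-1 base case is level 9 (the tree spans levels 0 through 9, i.e. 10 levels counting the root), so the depth is the number of divisions: log_4(262144) = 9

The recursion tree depth is log_4(262144) = 9. At each level, the problem size is divided by 4, so it takes 9 divisions to reduce to a base case of size 1. The algorithm makes 1 recursive call at each level.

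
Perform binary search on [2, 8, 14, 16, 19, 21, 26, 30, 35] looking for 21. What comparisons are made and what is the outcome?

Binary search for 21 in [2, 8, 14, 16, 19, 21, 26, 30, 35]:

lo=0, hi=8, mid=4, arr[mid]=19 -> 19 < 21, search right half
lo=5, hi=8, mid=6, arr[mid]=26 -> 26 > 21, search left half
lo=5, hi=5, mid=5, arr[mid]=21 -> Found target at index 5!

Binary search finds 21 at index 5 after 3 comparisons. The search repeatedly halves the search space by comparing with the middle element.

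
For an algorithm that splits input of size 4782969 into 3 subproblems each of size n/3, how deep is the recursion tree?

For divide and conquer with division factor 3:

Problem sizes at each level:
Level 0: 4782969
Level 1: 1594323
Level 2: 531441
Level 3: 177147
Level 4: 59049
Level 5: 19683
Level 6: 6561
Level 7: 2187
Level 8: 729
Level 9: 243
Level 10: 81
Level 11: 27
Level 12: 9
Level 13: 3
Level 14: 1

The root is level 0 and the size-1 base case is level 14 (the tree spans levels 0 through 14, i.e. 15 levels counting the root), so the depth is the number of divisions: log_3(4782969) = 14

The recursion tree depth is log_3(4782969) = 14. At each level, the problem size is divided by 3, so it takes 14 divisions to reduce to a base case of size 1. The algorithm makes 3 recursive calls at each level.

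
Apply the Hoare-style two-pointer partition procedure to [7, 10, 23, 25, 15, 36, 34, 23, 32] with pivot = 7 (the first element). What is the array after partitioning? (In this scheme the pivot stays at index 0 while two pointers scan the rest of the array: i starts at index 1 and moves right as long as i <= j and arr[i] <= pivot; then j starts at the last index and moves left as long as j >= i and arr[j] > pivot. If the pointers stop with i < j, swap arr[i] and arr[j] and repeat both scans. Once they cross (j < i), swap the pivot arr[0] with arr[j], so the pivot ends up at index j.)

Hoare-style two-pointer partition with pivot = 7:

Initial array: [7, 10, 23, 25, 15, 36, 34, 23, 32]

Pointers start at i = 1, j = 8.
i ends at 1, j ends at 0: the pointers have crossed (j < i), so scanning stops.

j = 0, so swapping arr[0] with arr[j] leaves the pivot at position 0: [7, 10, 23, 25, 15, 36, 34, 23, 32]
Pivot position: 0

After partitioning with pivot 7, the array becomes [7, 10, 23, 25, 15, 36, 34, 23, 32]. The pivot is placed at index 0. All elements to the left of the pivot are <= 7, and all elements to the right are > 7.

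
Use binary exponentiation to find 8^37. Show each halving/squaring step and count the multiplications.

Computing 8^37 by squaring (build up from 8^1; each line after the first costs one multiplication):

8^1 = 8
8^2 = (8^1)^2 = 8^2 = 64
8^4 = (8^2)^2 = 64^2 = 4096
8^8 = (8^4)^2 = 4096^2 = 16777216
8^9 = 8 * 8^8 = 8 * 16777216 = 134217728
8^18 = (8^9)^2 = 134217728^2 = 18014398509481984
8^36 = (8^18)^2 = 18014398509481984^2 = 324518553658426726783156020576256
8^37 = 8 * 8^36 = 8 * 324518553658426726783156020576256 = 2596148429267413814265248164610048

Result: 2596148429267413814265248164610048
Multiplications needed: 7 (7 lines after 8^1)

8^37 = 2596148429267413814265248164610048. Using exponentiation by squaring, this requires 7 multiplications. The key idea: if the exponent is even, square the half-power; if odd, multiply by the base once.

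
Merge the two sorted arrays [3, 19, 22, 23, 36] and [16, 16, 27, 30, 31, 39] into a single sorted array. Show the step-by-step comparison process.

Merging process:

Compare 3 vs 16: take 3 from left. Merged: [3]
Compare 19 vs 16: take 16 from right. Merged: [3, 16]
Compare 19 vs 16: take 16 from right. Merged: [3, 16, 16]
Compare 19 vs 27: take 19 from left. Merged: [3, 16, 16, 19]
Compare 22 vs 27: take 22 from left. Merged: [3, 16, 16, 19, 22]
Compare 23 vs 27: take 23 from left. Merged: [3, 16, 16, 19, 22, 23]
Compare 36 vs 27: take 27 from right. Merged: [3, 16, 16, 19, 22, 23, 27]
Compare 36 vs 30: take 30 from right. Merged: [3, 16, 16, 19, 22, 23, 27, 30]
Compare 36 vs 31: take 31 from right. Merged: [3, 16, 16, 19, 22, 23, 27, 30, 31]
Compare 36 vs 39: take 36 from left. Merged: [3, 16, 16, 19, 22, 23, 27, 30, 31, 36]
Append remaining from right: [39]. Merged: [3, 16, 16, 19, 22, 23, 27, 30, 31, 36, 39]

Final merged array: [3, 16, 16, 19, 22, 23, 27, 30, 31, 36, 39]
Total comparisons: 10

The merged array is [3, 16, 16, 19, 22, 23, 27, 30, 31, 36, 39], requiring 10 comparisons. The merge step runs in O(n) time where n is the total number of elements.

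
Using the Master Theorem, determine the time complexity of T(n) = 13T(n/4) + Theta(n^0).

Master Theorem for T(n) = 13T(n/4) + O(n^0):

a = 13, b = 4, c = 0
log_b(a) = log_4(13) = 1.8502

Case 1: c = 0 < log_4(13) = 1.8502
T(n) = O(n^(log_4 13))

For T(n) = 13T(n/4) + O(n^0): log_4(13) = 1.8502. This is Case 1 of the Master Theorem (c < log_b(a), work dominated by leaves), giving O(n^(log_4 13)).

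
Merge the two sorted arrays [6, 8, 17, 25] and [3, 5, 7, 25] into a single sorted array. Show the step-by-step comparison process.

Merging process:

Compare 6 vs 3: take 3 from right. Merged: [3]
Compare 6 vs 5: take 5 from right. Merged: [3, 5]
Compare 6 vs 7: take 6 from left. Merged: [3, 5, 6]
Compare 8 vs 7: take 7 from right. Merged: [3, 5, 6, 7]
Compare 8 vs 25: take 8 from left. Merged: [3, 5, 6, 7, 8]
Compare 17 vs 25: take 17 from left. Merged: [3, 5, 6, 7, 8, 17]
Compare 25 vs 25: take 25 from left. Merged: [3, 5, 6, 7, 8, 17, 25]
Append remaining from right: [25]. Merged: [3, 5, 6, 7, 8, 17, 25, 25]

Final merged array: [3, 5, 6, 7, 8, 17, 25, 25]
Total comparisons: 7

The merged array is [3, 5, 6, 7, 8, 17, 25, 25], requiring 7 comparisons. The merge step runs in O(n) time where n is the total number of elements.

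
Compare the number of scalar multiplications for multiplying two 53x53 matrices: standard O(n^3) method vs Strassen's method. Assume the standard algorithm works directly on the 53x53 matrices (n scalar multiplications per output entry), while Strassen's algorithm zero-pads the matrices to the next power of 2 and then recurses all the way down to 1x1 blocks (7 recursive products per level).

Matrix multiplication for 53x53 matrices:

Strassen's algorithm requires power-of-2 dimensions. Pad 53x53 to 64x64 (next power of 2).

Standard algorithm: 53^3 = 148877 multiplications
Strassen's algorithm: 7^(log2(64)) = 7^6 = 117649 multiplications
Savings: 148877 - 117649 = 31228 multiplications

Standard: 148877 multiplications (53^3). Strassen: 117649 multiplications (7^6, after padding to 64x64). Strassen reduces 8 recursive multiplications to 7 at each level.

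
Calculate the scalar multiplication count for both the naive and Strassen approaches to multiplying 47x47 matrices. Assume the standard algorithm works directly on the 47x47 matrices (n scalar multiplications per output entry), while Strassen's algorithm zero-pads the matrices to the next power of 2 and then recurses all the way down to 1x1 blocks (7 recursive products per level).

Matrix multiplication for 47x47 matrices:

Strassen's algorithm requires power-of-2 dimensions. Pad 47x47 to 64x64 (next power of 2).

Standard algorithm: 47^3 = 103823 multiplications
Strassen's algorithm: 7^(log2(64)) = 7^6 = 117649 multiplications
Difference: 103823 - 117649 = -13826 (Strassen uses MORE here due to padding overhead — for small or just-over-power-of-2 n, padding can outweigh the per-level savings)

Standard: 103823 multiplications (47^3). Strassen: 117649 multiplications (7^6, after padding to 64x64). Strassen reduces 8 recursive multiplications to 7 at each level.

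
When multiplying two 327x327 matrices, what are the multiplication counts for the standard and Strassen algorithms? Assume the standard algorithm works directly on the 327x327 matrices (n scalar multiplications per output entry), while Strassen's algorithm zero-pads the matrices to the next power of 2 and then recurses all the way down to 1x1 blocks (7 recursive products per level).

Matrix multiplication for 327x327 matrices:

Strassen's algorithm requires power-of-2 dimensions. Pad 327x327 to 512x512 (next power of 2).

Standard algorithm: 327^3 = 34965783 multiplications
Strassen's algorithm: 7^(log2(512)) = 7^9 = 40353607 multiplications
Difference: 34965783 - 40353607 = -5387824 (Strassen uses MORE here due to padding overhead — for small or just-over-power-of-2 n, padding can outweigh the per-level savings)

Standard: 34965783 multiplications (327^3). Strassen: 40353607 multiplications (7^9, after padding to 512x512). Strassen reduces 8 recursive multiplications to 7 at each level.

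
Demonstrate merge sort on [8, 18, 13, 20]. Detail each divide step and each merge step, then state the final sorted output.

Merge sort trace:

Split: [8, 18, 13, 20] -> [8, 18] and [13, 20]
  Split: [8, 18] -> [8] and [18]
  Merge: [8] + [18] -> [8, 18]
  Split: [13, 20] -> [13] and [20]
  Merge: [13] + [20] -> [13, 20]
Merge: [8, 18] + [13, 20] -> [8, 13, 18, 20]

Final sorted array: [8, 13, 18, 20]

The merge sort proceeds by recursively splitting the array and merging sorted halves.
After all merges, the sorted array is [8, 13, 18, 20].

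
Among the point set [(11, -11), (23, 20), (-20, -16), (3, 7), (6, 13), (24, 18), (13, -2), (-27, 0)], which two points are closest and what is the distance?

Computing all pairwise distances among 8 points:

d((11, -11), (23, 20)) = 33.2415
d((11, -11), (-20, -16)) = 31.4006
d((11, -11), (3, 7)) = 19.6977
d((11, -11), (6, 13)) = 24.5153
d((11, -11), (24, 18)) = 31.7805
d((11, -11), (13, -2)) = 9.2195
d((11, -11), (-27, 0)) = 39.5601
d((23, 20), (-20, -16)) = 56.0803
d((23, 20), (3, 7)) = 23.8537
d((23, 20), (6, 13)) = 18.3848
d((23, 20), (24, 18)) = 2.2361 <-- minimum
d((23, 20), (13, -2)) = 24.1661
d((23, 20), (-27, 0)) = 53.8516
d((-20, -16), (3, 7)) = 32.5269
d((-20, -16), (6, 13)) = 38.9487
d((-20, -16), (24, 18)) = 55.6058
d((-20, -16), (13, -2)) = 35.8469
d((-20, -16), (-27, 0)) = 17.4642
d((3, 7), (6, 13)) = 6.7082
d((3, 7), (24, 18)) = 23.7065
d((3, 7), (13, -2)) = 13.4536
d((3, 7), (-27, 0)) = 30.8058
d((6, 13), (24, 18)) = 18.6815
d((6, 13), (13, -2)) = 16.5529
d((6, 13), (-27, 0)) = 35.4683
d((24, 18), (13, -2)) = 22.8254
d((24, 18), (-27, 0)) = 54.0833
d((13, -2), (-27, 0)) = 40.05

Closest pair: (23, 20) and (24, 18) with distance 2.2361

The closest pair is (23, 20) and (24, 18) with Euclidean distance 2.2361. For 8 points, brute-force pairwise comparison is shown above. For large n, the divide-and-conquer algorithm (sort by x, recurse on halves, check the dividing strip) achieves O(n log n).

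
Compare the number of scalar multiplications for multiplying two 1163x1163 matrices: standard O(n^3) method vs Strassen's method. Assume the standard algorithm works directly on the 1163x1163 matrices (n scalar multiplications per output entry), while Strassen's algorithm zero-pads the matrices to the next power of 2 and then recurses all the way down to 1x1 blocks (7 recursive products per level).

Matrix multiplication for 1163x1163 matrices:

Strassen's algorithm requires power-of-2 dimensions. Pad 1163x1163 to 2048x2048 (next power of 2).

Standard algorithm: 1163^3 = 1573037747 multiplications
Strassen's algorithm: 7^(log2(2048)) = 7^11 = 1977326743 multiplications
Difference: 1573037747 - 1977326743 = -404288996 (Strassen uses MORE here due to padding overhead — for small or just-over-power-of-2 n, padding can outweigh the per-level savings)

Standard: 1573037747 multiplications (1163^3). Strassen: 1977326743 multiplications (7^11, after padding to 2048x2048). Strassen reduces 8 recursive multiplications to 7 at each level.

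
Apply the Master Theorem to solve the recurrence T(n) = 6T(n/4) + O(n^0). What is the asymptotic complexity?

Master Theorem for T(n) = 6T(n/4) + O(n^0):

a = 6, b = 4, c = 0
log_b(a) = log_4(6) = 1.2925

Case 1: c = 0 < log_4(6) = 1.2925
T(n) = O(n^(log_4 6))

For T(n) = 6T(n/4) + O(n^0): log_4(6) = 1.2925. This is Case 1 of the Master Theorem (c < log_b(a), work dominated by leaves), giving O(n^(log_4 6)).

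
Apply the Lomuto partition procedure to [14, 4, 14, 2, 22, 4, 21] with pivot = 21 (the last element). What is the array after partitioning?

Lomuto partition with pivot = 21:

Initial array: [14, 4, 14, 2, 22, 4, 21]

arr[0]=14 <= 21: swap with position 0, array becomes [14, 4, 14, 2, 22, 4, 21]
arr[1]=4 <= 21: swap with position 1, array becomes [14, 4, 14, 2, 22, 4, 21]
arr[2]=14 <= 21: swap with position 2, array becomes [14, 4, 14, 2, 22, 4, 21]
arr[3]=2 <= 21: swap with position 3, array becomes [14, 4, 14, 2, 22, 4, 21]
arr[4]=22 > 21: no swap
arr[5]=4 <= 21: swap with position 4, array becomes [14, 4, 14, 2, 4, 22, 21]

Place pivot at position 5: [14, 4, 14, 2, 4, 21, 22]
Pivot position: 5

After partitioning with pivot 21, the array becomes [14, 4, 14, 2, 4, 21, 22]. The pivot is placed at index 5. All elements to the left of the pivot are <= 21, and all elements to the right are > 21.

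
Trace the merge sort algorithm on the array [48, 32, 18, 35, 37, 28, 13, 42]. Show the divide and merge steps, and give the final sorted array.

Merge sort trace:

Split: [48, 32, 18, 35, 37, 28, 13, 42] -> [48, 32, 18, 35] and [37, 28, 13, 42]
  Split: [48, 32, 18, 35] -> [48, 32] and [18, 35]
    Split: [48, 32] -> [48] and [32]
    Merge: [48] + [32] -> [32, 48]
    Split: [18, 35] -> [18] and [35]
    Merge: [18] + [35] -> [18, 35]
  Merge: [32, 48] + [18, 35] -> [18, 32, 35, 48]
  Split: [37, 28, 13, 42] -> [37, 28] and [13, 42]
    Split: [37, 28] -> [37] and [28]
    Merge: [37] + [28] -> [28, 37]
    Split: [13, 42] -> [13] and [42]
    Merge: [13] + [42] -> [13, 42]
  Merge: [28, 37] + [13, 42] -> [13, 28, 37, 42]
Merge: [18, 32, 35, 48] + [13, 28, 37, 42] -> [13, 18, 28, 32, 35, 37, 42, 48]

Final sorted array: [13, 18, 28, 32, 35, 37, 42, 48]

The merge sort proceeds by recursively splitting the array and merging sorted halves.
After all merges, the sorted array is [13, 18, 28, 32, 35, 37, 42, 48].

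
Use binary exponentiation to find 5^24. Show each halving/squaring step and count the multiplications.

Computing 5^24 by squaring (build up from 5^1; each line after the first costs one multiplication):

5^1 = 5
5^2 = (5^1)^2 = 5^2 = 25
5^3 = 5 * 5^2 = 5 * 25 = 125
5^6 = (5^3)^2 = 125^2 = 15625
5^12 = (5^6)^2 = 15625^2 = 244140625
5^24 = (5^12)^2 = 244140625^2 = 59604644775390625

Result: 59604644775390625
Multiplications needed: 5 (5 lines after 5^1)

5^24 = 59604644775390625. Using exponentiation by squaring, this requires 5 multiplications. The key idea: if the exponent is even, square the half-power; if odd, multiply by the base once.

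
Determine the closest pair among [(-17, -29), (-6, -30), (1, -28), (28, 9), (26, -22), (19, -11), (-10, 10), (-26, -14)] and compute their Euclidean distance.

Computing all pairwise distances among 8 points:

d((-17, -29), (-6, -30)) = 11.0454
d((-17, -29), (1, -28)) = 18.0278
d((-17, -29), (28, 9)) = 58.8982
d((-17, -29), (26, -22)) = 43.566
d((-17, -29), (19, -11)) = 40.2492
d((-17, -29), (-10, 10)) = 39.6232
d((-17, -29), (-26, -14)) = 17.4929
d((-6, -30), (1, -28)) = 7.2801 <-- minimum
d((-6, -30), (28, 9)) = 51.7397
d((-6, -30), (26, -22)) = 32.9848
d((-6, -30), (19, -11)) = 31.4006
d((-6, -30), (-10, 10)) = 40.1995
d((-6, -30), (-26, -14)) = 25.6125
d((1, -28), (28, 9)) = 45.8039
d((1, -28), (26, -22)) = 25.7099
d((1, -28), (19, -11)) = 24.7588
d((1, -28), (-10, 10)) = 39.5601
d((1, -28), (-26, -14)) = 30.4138
d((28, 9), (26, -22)) = 31.0644
d((28, 9), (19, -11)) = 21.9317
d((28, 9), (-10, 10)) = 38.0132
d((28, 9), (-26, -14)) = 58.6941
d((26, -22), (19, -11)) = 13.0384
d((26, -22), (-10, 10)) = 48.1664
d((26, -22), (-26, -14)) = 52.6118
d((19, -11), (-10, 10)) = 35.805
d((19, -11), (-26, -14)) = 45.0999
d((-10, 10), (-26, -14)) = 28.8444

Closest pair: (-6, -30) and (1, -28) with distance 7.2801

The closest pair is (-6, -30) and (1, -28) with Euclidean distance 7.2801. For 8 points, brute-force pairwise comparison is shown above. For large n, the divide-and-conquer algorithm (sort by x, recurse on halves, check the dividing strip) achieves O(n log n).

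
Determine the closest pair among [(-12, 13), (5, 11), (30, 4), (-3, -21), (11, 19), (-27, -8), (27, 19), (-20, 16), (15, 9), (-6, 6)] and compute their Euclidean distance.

Computing all pairwise distances among 10 points:

d((-12, 13), (5, 11)) = 17.1172
d((-12, 13), (30, 4)) = 42.9535
d((-12, 13), (-3, -21)) = 35.171
d((-12, 13), (11, 19)) = 23.7697
d((-12, 13), (-27, -8)) = 25.807
d((-12, 13), (27, 19)) = 39.4588
d((-12, 13), (-20, 16)) = 8.544 <-- minimum
d((-12, 13), (15, 9)) = 27.2947
d((-12, 13), (-6, 6)) = 9.2195
d((5, 11), (30, 4)) = 25.9615
d((5, 11), (-3, -21)) = 32.9848
d((5, 11), (11, 19)) = 10.0
d((5, 11), (-27, -8)) = 37.2156
d((5, 11), (27, 19)) = 23.4094
d((5, 11), (-20, 16)) = 25.4951
d((5, 11), (15, 9)) = 10.198
d((5, 11), (-6, 6)) = 12.083
d((30, 4), (-3, -21)) = 41.4005
d((30, 4), (11, 19)) = 24.2074
d((30, 4), (-27, -8)) = 58.2495
d((30, 4), (27, 19)) = 15.2971
d((30, 4), (-20, 16)) = 51.4198
d((30, 4), (15, 9)) = 15.8114
d((30, 4), (-6, 6)) = 36.0555
d((-3, -21), (11, 19)) = 42.3792
d((-3, -21), (-27, -8)) = 27.2947
d((-3, -21), (27, 19)) = 50.0
d((-3, -21), (-20, 16)) = 40.7185
d((-3, -21), (15, 9)) = 34.9857
d((-3, -21), (-6, 6)) = 27.1662
d((11, 19), (-27, -8)) = 46.6154
d((11, 19), (27, 19)) = 16.0
d((11, 19), (-20, 16)) = 31.1448
d((11, 19), (15, 9)) = 10.7703
d((11, 19), (-6, 6)) = 21.4009
d((-27, -8), (27, 19)) = 60.3738
d((-27, -8), (-20, 16)) = 25.0
d((-27, -8), (15, 9)) = 45.31
d((-27, -8), (-6, 6)) = 25.2389
d((27, 19), (-20, 16)) = 47.0956
d((27, 19), (15, 9)) = 15.6205
d((27, 19), (-6, 6)) = 35.4683
d((-20, 16), (15, 9)) = 35.6931
d((-20, 16), (-6, 6)) = 17.2047
d((15, 9), (-6, 6)) = 21.2132

Closest pair: (-12, 13) and (-20, 16) with distance 8.544

The closest pair is (-12, 13) and (-20, 16) with Euclidean distance 8.544. For 10 points, brute-force pairwise comparison is shown above. For large n, the divide-and-conquer algorithm (sort by x, recurse on halves, check the dividing strip) achieves O(n log n).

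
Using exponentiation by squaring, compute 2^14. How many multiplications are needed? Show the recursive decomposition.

Computing 2^14 by squaring (build up from 2^1; each line after the first costs one multiplication):

2^1 = 2
2^2 = (2^1)^2 = 2^2 = 4
2^3 = 2 * 2^2 = 2 * 4 = 8
2^6 = (2^3)^2 = 8^2 = 64
2^7 = 2 * 2^6 = 2 * 64 = 128
2^14 = (2^7)^2 = 128^2 = 16384

Result: 16384
Multiplications needed: 5 (5 lines after 2^1)

2^14 = 16384. Using exponentiation by squaring, this requires 5 multiplications. The key idea: if the exponent is even, square the half-power; if odd, multiply by the base once.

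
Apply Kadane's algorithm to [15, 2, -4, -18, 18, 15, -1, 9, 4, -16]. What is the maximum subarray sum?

Using Kadane's algorithm on [15, 2, -4, -18, 18, 15, -1, 9, 4, -16]:

Scanning through the array:
Position 1 (value 2): max_ending_here = 17, max_so_far = 17
Position 2 (value -4): max_ending_here = 13, max_so_far = 17
Position 3 (value -18): max_ending_here = -5, max_so_far = 17
Position 4 (value 18): max_ending_here = 18, max_so_far = 18
Position 5 (value 15): max_ending_here = 33, max_so_far = 33
Position 6 (value -1): max_ending_here = 32, max_so_far = 33
Position 7 (value 9): max_ending_here = 41, max_so_far = 41
Position 8 (value 4): max_ending_here = 45, max_so_far = 45
Position 9 (value -16): max_ending_here = 29, max_so_far = 45

Maximum subarray: [18, 15, -1, 9, 4]
Maximum sum: 45

The maximum subarray is [18, 15, -1, 9, 4] with sum 45. This subarray runs from index 4 to index 8.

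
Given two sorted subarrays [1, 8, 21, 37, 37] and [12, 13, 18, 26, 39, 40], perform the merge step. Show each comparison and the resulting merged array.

Merging process:

Compare 1 vs 12: take 1 from left. Merged: [1]
Compare 8 vs 12: take 8 from left. Merged: [1, 8]
Compare 21 vs 12: take 12 from right. Merged: [1, 8, 12]
Compare 21 vs 13: take 13 from right. Merged: [1, 8, 12, 13]
Compare 21 vs 18: take 18 from right. Merged: [1, 8, 12, 13, 18]
Compare 21 vs 26: take 21 from left. Merged: [1, 8, 12, 13, 18, 21]
Compare 37 vs 26: take 26 from right. Merged: [1, 8, 12, 13, 18, 21, 26]
Compare 37 vs 39: take 37 from left. Merged: [1, 8, 12, 13, 18, 21, 26, 37]
Compare 37 vs 39: take 37 from left. Merged: [1, 8, 12, 13, 18, 21, 26, 37, 37]
Append remaining from right: [39, 40]. Merged: [1, 8, 12, 13, 18, 21, 26, 37, 37, 39, 40]

Final merged array: [1, 8, 12, 13, 18, 21, 26, 37, 37, 39, 40]
Total comparisons: 9

The merged array is [1, 8, 12, 13, 18, 21, 26, 37, 37, 39, 40], requiring 9 comparisons. The merge step runs in O(n) time where n is the total number of elements.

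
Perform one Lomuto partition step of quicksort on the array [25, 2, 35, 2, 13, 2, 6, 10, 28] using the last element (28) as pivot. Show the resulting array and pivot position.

Lomuto partition with pivot = 28:

Initial array: [25, 2, 35, 2, 13, 2, 6, 10, 28]

arr[0]=25 <= 28: swap with position 0, array becomes [25, 2, 35, 2, 13, 2, 6, 10, 28]
arr[1]=2 <= 28: swap with position 1, array becomes [25, 2, 35, 2, 13, 2, 6, 10, 28]
arr[2]=35 > 28: no swap
arr[3]=2 <= 28: swap with position 2, array becomes [25, 2, 2, 35, 13, 2, 6, 10, 28]
arr[4]=13 <= 28: swap with position 3, array becomes [25, 2, 2, 13, 35, 2, 6, 10, 28]
arr[5]=2 <= 28: swap with position 4, array becomes [25, 2, 2, 13, 2, 35, 6, 10, 28]
arr[6]=6 <= 28: swap with position 5, array becomes [25, 2, 2, 13, 2, 6, 35, 10, 28]
arr[7]=10 <= 28: swap with position 6, array becomes [25, 2, 2, 13, 2, 6, 10, 35, 28]

Place pivot at position 7: [25, 2, 2, 13, 2, 6, 10, 28, 35]
Pivot position: 7

After partitioning with pivot 28, the array becomes [25, 2, 2, 13, 2, 6, 10, 28, 35]. The pivot is placed at index 7. All elements to the left of the pivot are <= 28, and all elements to the right are > 28.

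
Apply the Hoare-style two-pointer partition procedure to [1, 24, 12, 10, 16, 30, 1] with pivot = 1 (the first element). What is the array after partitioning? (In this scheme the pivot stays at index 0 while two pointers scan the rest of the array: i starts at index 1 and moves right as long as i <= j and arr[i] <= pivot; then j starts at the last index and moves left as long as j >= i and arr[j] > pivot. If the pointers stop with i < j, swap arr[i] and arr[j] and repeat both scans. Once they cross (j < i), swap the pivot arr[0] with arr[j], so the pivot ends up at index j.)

Hoare-style two-pointer partition with pivot = 1:

Initial array: [1, 24, 12, 10, 16, 30, 1]

Pointers start at i = 1, j = 6.
i stops at index 1 (arr[1]=24 > 1), j stops at index 6 (arr[6]=1 <= 1): swap arr[1] and arr[6], array becomes [1, 1, 12, 10, 16, 30, 24]
i ends at 2, j ends at 1: the pointers have crossed (j < i), so scanning stops.

Swap pivot arr[0] with arr[1] to place pivot at position 1: [1, 1, 12, 10, 16, 30, 24]
Pivot position: 1

After partitioning with pivot 1, the array becomes [1, 1, 12, 10, 16, 30, 24]. The pivot is placed at index 1. All elements to the left of the pivot are <= 1, and all elements to the right are > 1.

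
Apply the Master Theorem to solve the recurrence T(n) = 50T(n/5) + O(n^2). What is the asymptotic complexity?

Master Theorem for T(n) = 50T(n/5) + O(n^2):

a = 50, b = 5, c = 2
log_b(a) = log_5(50) = 2.4307

Case 1: c = 2 < log_5(50) = 2.4307
T(n) = O(n^(log_5 50))

For T(n) = 50T(n/5) + O(n^2): log_5(50) = 2.4307. This is Case 1 of the Master Theorem (c < log_b(a), work dominated by leaves), giving O(n^(log_5 50)).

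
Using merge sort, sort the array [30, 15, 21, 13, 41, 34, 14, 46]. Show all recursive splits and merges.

Merge sort trace:

Split: [30, 15, 21, 13, 41, 34, 14, 46] -> [30, 15, 21, 13] and [41, 34, 14, 46]
  Split: [30, 15, 21, 13] -> [30, 15] and [21, 13]
    Split: [30, 15] -> [30] and [15]
    Merge: [30] + [15] -> [15, 30]
    Split: [21, 13] -> [21] and [13]
    Merge: [21] + [13] -> [13, 21]
  Merge: [15, 30] + [13, 21] -> [13, 15, 21, 30]
  Split: [41, 34, 14, 46] -> [41, 34] and [14, 46]
    Split: [41, 34] -> [41] and [34]
    Merge: [41] + [34] -> [34, 41]
    Split: [14, 46] -> [14] and [46]
    Merge: [14] + [46] -> [14, 46]
  Merge: [34, 41] + [14, 46] -> [14, 34, 41, 46]
Merge: [13, 15, 21, 30] + [14, 34, 41, 46] -> [13, 14, 15, 21, 30, 34, 41, 46]

Final sorted array: [13, 14, 15, 21, 30, 34, 41, 46]

The merge sort proceeds by recursively splitting the array and merging sorted halves.
After all merges, the sorted array is [13, 14, 15, 21, 30, 34, 41, 46].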